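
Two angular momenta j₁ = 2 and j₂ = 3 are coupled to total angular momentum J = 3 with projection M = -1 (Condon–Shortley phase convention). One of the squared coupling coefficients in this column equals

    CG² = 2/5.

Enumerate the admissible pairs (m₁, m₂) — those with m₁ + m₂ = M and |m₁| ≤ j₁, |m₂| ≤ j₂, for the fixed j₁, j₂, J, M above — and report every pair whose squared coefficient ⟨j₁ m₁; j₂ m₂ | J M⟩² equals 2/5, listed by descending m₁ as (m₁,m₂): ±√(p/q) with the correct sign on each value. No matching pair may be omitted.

(-2,1): +√(2/5)

Admissible pairs with m₁+m₂ = M = -1: (-2,1), (-1,0), (0,-1), (1,-2), (2,-3)
  (m₁,m₂)=(2,-3): CG² = 1/6, CG = +√(1/6)
  (m₁,m₂)=(1,-2): CG² = 1/4, CG = +√(1/4)
  (m₁,m₂)=(0,-1): CG² = 3/20, CG = −√(3/20)
  (m₁,m₂)=(-1,0): CG² = 1/30, CG = −√(1/30)
  (m₁,m₂)=(-2,1): CG² = 2/5, CG = +√(2/5)   ← matches the target
Pairs with CG² = 2/5: (-2,1): +√(2/5)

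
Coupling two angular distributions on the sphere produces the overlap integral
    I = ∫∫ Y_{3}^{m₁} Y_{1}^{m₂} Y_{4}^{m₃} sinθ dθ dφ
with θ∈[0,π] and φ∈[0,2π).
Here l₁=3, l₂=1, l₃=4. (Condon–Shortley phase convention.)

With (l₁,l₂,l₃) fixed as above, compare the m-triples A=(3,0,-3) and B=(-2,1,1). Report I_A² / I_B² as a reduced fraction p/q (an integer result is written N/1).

l's match ⇒ only the (l;m) 3-j factors differ between A and B.
A: triangle coeff Δ(3,1,4) = 1/252; Σ_t [0,0]: t=0:+1/720 = 1/720; (3j)²=1/36 [(3 1 4; 3 0 -3)], sign=-1
B: triangle coeff Δ(3,1,4) = 1/252; Σ_t [0,0]: t=0:+1/240 = 1/240; (3j)²=1/84 [(3 1 4; -2 1 1)], sign=-1
I_A²/I_B² = (1/36)/(1/84) = 7/3

7/3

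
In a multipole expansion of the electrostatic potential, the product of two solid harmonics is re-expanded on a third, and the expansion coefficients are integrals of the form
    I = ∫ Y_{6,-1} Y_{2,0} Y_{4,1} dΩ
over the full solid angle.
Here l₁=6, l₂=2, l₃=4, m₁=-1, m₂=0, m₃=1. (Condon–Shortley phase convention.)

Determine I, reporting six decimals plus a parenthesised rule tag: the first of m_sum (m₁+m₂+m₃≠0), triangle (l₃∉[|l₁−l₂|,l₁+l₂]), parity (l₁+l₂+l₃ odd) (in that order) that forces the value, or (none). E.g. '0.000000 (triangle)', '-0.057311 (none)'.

-0.230476 (none)

Checks pass: Σm=0; 12 even; l₃=4∈[4,8].
(2·6+1)(2·2+1)(2·4+1) = 585
Δ: 4! 8! 0! / 13! → 1/6435
sum: t=2:+1/2304 = 1/2304
3j²(6 2 4; 0 0 0) = Δ·Π!·Σ² = 5/143  (sign +1)
sum: t=2:+1/2880 = 1/2880
3j²(6 2 4; -1 0 1) = Δ·Π!·Σ² = 14/429  (sign -1)
combine: 4πI² = 585·5/143·14/429 = 1050/1573
take √, sign -1: I = -0.23047581
No selection rule forces the value: the integral is nonzero (none).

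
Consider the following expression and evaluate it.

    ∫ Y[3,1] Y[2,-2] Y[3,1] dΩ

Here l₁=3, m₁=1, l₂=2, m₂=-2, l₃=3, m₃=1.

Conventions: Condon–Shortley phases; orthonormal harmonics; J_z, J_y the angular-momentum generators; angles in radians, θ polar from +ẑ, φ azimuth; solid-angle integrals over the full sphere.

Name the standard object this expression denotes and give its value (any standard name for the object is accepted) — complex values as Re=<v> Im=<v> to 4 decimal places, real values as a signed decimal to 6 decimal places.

Gaunt coefficient, +0.206013

This is a Gaunt coefficient — the integral of a triple product of spherical harmonics over the sphere.
Checks pass: Σm=0; 8 even; l₃=3∈[1,5].
(2·3+1)(2·2+1)(2·3+1) = 245
Δ: 2! 4! 2! / 9! → 1/3780
sum: t=0:+1/24 t=1:−1/4 t=2:+1/24 = -1/6
3j²(3 2 3; 0 0 0) = Δ·Π!·Σ² = 4/105  (sign +1)
sum: t=0:+1/16 = 1/16
3j²(3 2 3; 1 -2 1) = Δ·Π!·Σ² = 2/35  (sign +1)
combine: 4πI² = 245·4/105·2/35 = 8/15
take √, sign +1: I = 0.20601291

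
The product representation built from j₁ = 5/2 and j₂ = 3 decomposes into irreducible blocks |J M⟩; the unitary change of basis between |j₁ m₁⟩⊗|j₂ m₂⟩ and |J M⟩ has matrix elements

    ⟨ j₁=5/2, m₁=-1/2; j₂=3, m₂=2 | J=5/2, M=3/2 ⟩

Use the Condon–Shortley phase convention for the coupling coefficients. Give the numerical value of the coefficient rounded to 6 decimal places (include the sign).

+0.267261  (= +√(1/14))

j₁+j₂−J=3  J+j₁−j₂=2  J−j₁+j₂=3  j₁+j₂+J+1=9
(j₁±m₁, j₂±m₂, J±M) = (2,3,5,1,4,1)
P² = 288/7
sum k=2..3:
  [2] +1/12 = 1/12
  [3] −1/24 = -1/24
S = 1/24
C² = P²·S² = 1/14 ; C = +0.267261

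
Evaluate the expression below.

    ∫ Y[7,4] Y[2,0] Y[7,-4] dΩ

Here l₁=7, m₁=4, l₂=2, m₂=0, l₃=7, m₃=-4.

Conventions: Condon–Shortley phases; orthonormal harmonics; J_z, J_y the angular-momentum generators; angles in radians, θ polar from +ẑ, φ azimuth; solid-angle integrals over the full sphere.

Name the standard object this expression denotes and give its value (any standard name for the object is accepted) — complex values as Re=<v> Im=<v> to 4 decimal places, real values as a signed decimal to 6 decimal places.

Gaunt coefficient, +0.022834

This is a Gaunt coefficient — the integral of a triple product of spherical harmonics over the sphere.
Checks pass: Σm=0; 16 even; l₃=7∈[5,9].
(2·7+1)(2·2+1)(2·7+1) = 1125
Δ: 2! 12! 2! / 17! → 1/185640
sum: t=0:+1/2419200 t=1:−1/518400 t=2:+1/2419200 = -1/907200
3j²(7 2 7; 0 0 0) = Δ·Π!·Σ² = 56/3315  (sign +1)
sum: t=0:+1/8709120 t=1:−1/7257600 t=2:+1/159667200 = -1/59875200
3j²(7 2 7; 4 0 -4) = Δ·Π!·Σ² = 8/23205  (sign +1)
combine: 4πI² = 1125·56/3315·8/23205 = 320/48841
take √, sign +1: I = 0.02283378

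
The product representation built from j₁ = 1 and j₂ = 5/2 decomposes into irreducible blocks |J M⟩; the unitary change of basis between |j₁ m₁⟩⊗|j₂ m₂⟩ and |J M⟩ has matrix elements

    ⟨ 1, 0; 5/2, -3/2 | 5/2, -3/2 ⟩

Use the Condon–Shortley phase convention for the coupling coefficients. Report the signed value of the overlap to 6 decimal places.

+0.507093

j₁+j₂−J=1  J+j₁−j₂=1  J−j₁+j₂=4  j₁+j₂+J+1=7
(j₁±m₁, j₂±m₂, J±M) = (1,1,1,4,1,4)
P² = 576/35
sum k=0..1:
  [0] +1/6 = 1/6
  [1] −1/24 = -1/24
S = 1/8
C² = P²·S² = 9/35 ; C = +0.507093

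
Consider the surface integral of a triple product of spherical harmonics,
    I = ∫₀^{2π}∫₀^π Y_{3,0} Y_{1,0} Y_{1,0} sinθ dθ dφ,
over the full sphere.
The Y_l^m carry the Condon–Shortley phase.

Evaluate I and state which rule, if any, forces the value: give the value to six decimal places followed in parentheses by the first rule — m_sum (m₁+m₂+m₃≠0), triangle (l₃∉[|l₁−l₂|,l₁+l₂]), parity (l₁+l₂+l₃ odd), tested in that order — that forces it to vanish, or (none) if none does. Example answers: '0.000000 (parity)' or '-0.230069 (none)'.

0.000000 (triangle)

l₃=1 ∉ [2,4] — triangle fails ⇒ I = 0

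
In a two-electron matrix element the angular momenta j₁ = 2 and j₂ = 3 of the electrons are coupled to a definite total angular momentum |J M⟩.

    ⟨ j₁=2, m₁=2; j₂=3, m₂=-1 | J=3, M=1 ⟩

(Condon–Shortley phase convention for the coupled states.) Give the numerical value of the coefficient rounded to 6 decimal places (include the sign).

j₁+j₂−J=2  J+j₁−j₂=2  J−j₁+j₂=4  j₁+j₂+J+1=9
(j₁±m₁, j₂±m₂, J±M) = (4,0,2,4,4,2)
P² = 512/5
sum k=0..0:
  [0] +1/16 = 1/16
S = 1/16
C² = P²·S² = 2/5 ; C = +0.632456

+0.632456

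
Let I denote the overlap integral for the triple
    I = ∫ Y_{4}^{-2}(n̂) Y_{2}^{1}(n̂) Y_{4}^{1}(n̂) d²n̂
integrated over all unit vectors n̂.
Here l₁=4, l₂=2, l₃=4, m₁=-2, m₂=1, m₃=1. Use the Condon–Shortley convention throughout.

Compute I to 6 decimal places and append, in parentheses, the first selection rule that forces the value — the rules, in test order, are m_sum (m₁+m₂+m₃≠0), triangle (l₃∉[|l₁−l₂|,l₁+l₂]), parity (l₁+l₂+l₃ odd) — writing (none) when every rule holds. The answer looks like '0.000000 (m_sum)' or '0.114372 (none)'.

0.127700 (none)

Rules hold: Σm=0, L=10 even, 2≤4≤6.
N = 9·5·9 = 405
Δ = 2!·6!·2!/11! = 1/13860
Racah Σ t=0..2: t=0:+1/192 t=1:−1/36 t=2:+1/192 = -5/288
⇒ 3j(4 2 4; 0 0 0)² = 20/693, sgn -1
Racah Σ t=1..2: t=1:−1/240 t=2:+1/96 = 1/160
⇒ 3j(4 2 4; -2 1 1)² = 27/1540, sgn -1
4πI² = N·(3j₀)²·(3jₘ)² = 1215/5929
I = +1·√(0.204925/4π) = 0.12770047
No selection rule forces the value: the integral is nonzero (none).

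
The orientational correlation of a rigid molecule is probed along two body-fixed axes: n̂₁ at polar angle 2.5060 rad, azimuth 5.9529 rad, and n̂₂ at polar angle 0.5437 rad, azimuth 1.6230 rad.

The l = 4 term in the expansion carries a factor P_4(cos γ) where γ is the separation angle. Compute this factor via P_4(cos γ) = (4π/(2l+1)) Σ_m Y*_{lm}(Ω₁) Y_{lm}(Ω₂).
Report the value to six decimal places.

Term-by-term m-sum for l=4 (normalisation 4π/9 = 1.396263):
  [-4]  conj(Y_{4,-4})(Ω₁) = 0.01358 - 0.05326j ; Y_{4,-4}(Ω₂) = 0.03100 - 0.00657j ; Δ = 0.00007 - 0.00174j
  [-3]  conj(Y_{4,-3})(Ω₁) = -0.11548 + 0.17628j ; Y_{4,-3}(Ω₂) = 0.02313 + 0.14647j ; Δ = -0.02849 - 0.01284j
  [-2]  conj(Y_{4,-2})(Ω₁) = 0.32890 - 0.25557j ; Y_{4,-2}(Ω₂) = -0.36742 + 0.03850j ; Δ = -0.11101 + 0.10656j
  [-1]  conj(Y_{4,-1})(Ω₁) = -0.32774 + 0.11237j ; Y_{4,-1}(Ω₂) = -0.02324 - 0.44482j ; Δ = 0.05760 + 0.14318j
  [+0]  conj(Y_{4,0})(Ω₁) = -0.18511 + 0.00000j ; Y_{4,0}(Ω₂) = -0.02092 + 0.00000j ; Δ = 0.00387 + 0.00000j
  [+1]  conj(Y_{4,1})(Ω₁) = 0.32774 + 0.11237j ; Y_{4,1}(Ω₂) = 0.02324 - 0.44482j ; Δ = 0.05760 - 0.14318j
  [+2]  conj(Y_{4,2})(Ω₁) = 0.32890 + 0.25557j ; Y_{4,2}(Ω₂) = -0.36742 - 0.03850j ; Δ = -0.11101 - 0.10656j
  [+3]  conj(Y_{4,3})(Ω₁) = 0.11548 + 0.17628j ; Y_{4,3}(Ω₂) = -0.02313 + 0.14647j ; Δ = -0.02849 + 0.01284j
  [+4]  conj(Y_{4,4})(Ω₁) = 0.01358 + 0.05326j ; Y_{4,4}(Ω₂) = 0.03100 + 0.00657j ; Δ = 0.00007 + 0.00174j
Total Σ_m = -0.15978 + 0.00000j. Multiply by 1.396263: -0.22309 + 0.00000j. P_4(cos γ) = -0.223091

-0.223091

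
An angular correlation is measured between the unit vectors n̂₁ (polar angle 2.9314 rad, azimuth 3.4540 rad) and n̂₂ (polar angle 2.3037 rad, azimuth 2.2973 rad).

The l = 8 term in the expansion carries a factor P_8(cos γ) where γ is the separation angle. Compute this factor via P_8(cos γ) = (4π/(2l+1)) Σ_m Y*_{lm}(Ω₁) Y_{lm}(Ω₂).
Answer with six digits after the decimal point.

0.283298

Addition theorem: P_8(cos γ) = (4π/17) Σ_m Y*_{lm}(Ω₁) Y_{lm}(Ω₂), m = −8…8:
  m=-8: (-0.00000 + 0.00000j) × (0.04276 + 0.02178j) = -0.00000 + 0.00000j  (running Σ = -0.00000 + 0.00000j)
  m=-7: (-0.00002 + 0.00003j) × (0.16091 - 0.06299j) = -0.00000 + 0.00001j  (running Σ = -0.00000 + 0.00001j)
  m=-6: (-0.00012 + 0.00040j) × (0.12546 - 0.34015j) = 0.00012 + 0.00009j  (running Σ = 0.00012 + 0.00010j)
  m=-5: (0.00003 + 0.00357j) × (-0.21603 - 0.40412j) = 0.00144 - 0.00078j  (running Σ = 0.00155 - 0.00069j)
  m=-4: (0.00720 + 0.02165j) × (-0.23939 - 0.05746j) = -0.00048 - 0.00560j  (running Σ = 0.00107 - 0.00628j)
  m=-3: (0.06344 + 0.08636j) × (0.16221 - 0.11306j) = 0.02005 + 0.00684j  (running Σ = 0.02113 + 0.00055j)
  m=-2: (0.28322 + 0.20426j) × (0.04303 - 0.36364j) = 0.08647 - 0.09420j  (running Σ = 0.10759 - 0.09365j)
  m=-1: (0.64564 + 0.20853j) × (0.02285 + 0.02571j) = 0.00939 + 0.02137j  (running Σ = 0.11698 - 0.07228j)
  m=0: (0.40527 + 0.00000j) × (0.36836 + 0.00000j) = 0.14928 + 0.00000j  (running Σ = 0.26627 - 0.07228j)
  m=1: (-0.64564 + 0.20853j) × (-0.02285 + 0.02571j) = 0.00939 - 0.02137j  (running Σ = 0.27566 - 0.09365j)
  m=2: (0.28322 - 0.20426j) × (0.04303 + 0.36364j) = 0.08647 + 0.09420j  (running Σ = 0.36212 + 0.00055j)
  m=3: (-0.06344 + 0.08636j) × (-0.16221 - 0.11306j) = 0.02005 - 0.00684j  (running Σ = 0.38218 - 0.00628j)
  m=4: (0.00720 - 0.02165j) × (-0.23939 + 0.05746j) = -0.00048 + 0.00560j  (running Σ = 0.38170 - 0.00069j)
  m=5: (-0.00003 + 0.00357j) × (0.21603 - 0.40412j) = 0.00144 + 0.00078j  (running Σ = 0.38313 + 0.00010j)
  m=6: (-0.00012 - 0.00040j) × (0.12546 + 0.34015j) = 0.00012 - 0.00009j  (running Σ = 0.38325 + 0.00001j)
  m=7: (0.00002 + 0.00003j) × (-0.16091 - 0.06299j) = -0.00000 - 0.00001j  (running Σ = 0.38325 + 0.00000j)
  m=8: (-0.00000 - 0.00000j) × (0.04276 - 0.02178j) = -0.00000 - 0.00000j  (running Σ = 0.38325 + 0.00000j)
Σ over m = 0.38325 + 0.00000j; ×(4π/17) → 0.28330 + 0.00000j. Real part: 0.283298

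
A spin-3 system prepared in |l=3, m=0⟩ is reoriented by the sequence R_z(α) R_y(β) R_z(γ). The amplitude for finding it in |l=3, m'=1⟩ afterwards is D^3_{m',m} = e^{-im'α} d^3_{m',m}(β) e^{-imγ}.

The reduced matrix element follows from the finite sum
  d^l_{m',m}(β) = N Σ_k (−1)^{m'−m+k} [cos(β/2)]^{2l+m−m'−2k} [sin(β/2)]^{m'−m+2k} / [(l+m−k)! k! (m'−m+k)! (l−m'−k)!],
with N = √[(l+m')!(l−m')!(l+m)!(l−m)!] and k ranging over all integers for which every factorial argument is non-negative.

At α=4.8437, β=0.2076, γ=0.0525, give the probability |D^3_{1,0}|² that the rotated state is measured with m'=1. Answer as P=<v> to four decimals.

First d^3_{1,0}(β=0.2076), then the phase factors e^{-i(1)α} and e^{-i(0)γ}:
Half-angle: c=0.994618, s=0.103614. N=√(24·2·6·6)=41.569219
Admissible k: 0..2 (factorial args all ≥0)
  k=0: (−1)^1·41.5692/(12)·0.9946^5·0.1036^1 = -0.349372
  k=1: (−1)^2·41.5692/(4)·0.9946^3·0.1036^3 = +0.011374
  k=2: (−1)^3·41.5692/(12)·0.9946^1·0.1036^5 = -0.000041
d^3_{1,0}(0.2076) = -0.349372 +0.011374 -0.000041 = -0.338039
|D^3_{1,0}|² = |d^3_{1,0}(β)|² = (-0.338039)² = 0.114270 (the z-rotation phases have unit modulus)

P=0.1143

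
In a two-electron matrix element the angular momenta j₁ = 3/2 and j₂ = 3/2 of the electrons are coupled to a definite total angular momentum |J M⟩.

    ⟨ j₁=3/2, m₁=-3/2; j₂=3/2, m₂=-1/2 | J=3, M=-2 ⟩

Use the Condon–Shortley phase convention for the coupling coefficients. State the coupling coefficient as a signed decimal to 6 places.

triangle: 0!*3!*3!/7! = 36/5040
(j±m)!: 0!*3!*1!*2!*1!*5! = 1440
prefactor² = (2J+1)*Δ*N² = 72
  k=0: +1/(0!*0!*3!*1!*0!*2!) = 1/12
Σ = 1/12  ⇒  CG² = 72*(1/12)² = 1/2
CG = +√(1/2) = +0.707107

+0.707107  (= +√(1/2))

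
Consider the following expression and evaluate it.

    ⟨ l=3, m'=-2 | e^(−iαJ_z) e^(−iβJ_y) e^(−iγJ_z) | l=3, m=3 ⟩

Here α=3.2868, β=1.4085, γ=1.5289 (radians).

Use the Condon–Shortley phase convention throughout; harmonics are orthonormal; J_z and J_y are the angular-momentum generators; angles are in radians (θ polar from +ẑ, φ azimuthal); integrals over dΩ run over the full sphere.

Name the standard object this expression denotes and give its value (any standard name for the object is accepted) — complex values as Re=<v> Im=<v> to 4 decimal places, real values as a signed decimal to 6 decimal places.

Wigner D-matrix element, Re=-0.0859 Im=0.1943

This is a Wigner D-matrix element — the rotation-matrix element ⟨l m'| R(α,β,γ) |l m⟩ in the angular-momentum basis.
Split into d^3_{-2,3}(β=1.4085) × two z-phases.
c=cos(1.408500/2)=0.762097, s=sin(1.408500/2)=0.647462; N=√[1·120·720·1]=293.938769
k∈{5} keeps every argument non-negative
  k=5: (−1)^0·293.9388/(120)·0.7621^1·0.6475^5 = +0.212402
d^3_{-2,3}(1.4085) = +0.212402
Phases: e^{-i·(-2)·3.2868}=+0.958125+0.286350i, e^{-i·(3)·1.5289}=-0.125358+0.992112i ⇒ D=-0.085853+0.194278i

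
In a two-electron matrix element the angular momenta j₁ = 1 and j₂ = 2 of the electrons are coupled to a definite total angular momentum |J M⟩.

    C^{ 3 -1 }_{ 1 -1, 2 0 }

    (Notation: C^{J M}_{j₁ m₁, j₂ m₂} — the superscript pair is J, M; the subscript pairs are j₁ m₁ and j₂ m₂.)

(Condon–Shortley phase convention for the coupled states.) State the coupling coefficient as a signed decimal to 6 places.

+√(2/5) = +0.632456

triangle: 0!*2!*4!/7! = 48/5040
(j±m)!: 0!*2!*2!*2!*2!*4! = 384
prefactor² = (2J+1)*Δ*N² = 128/5
  k=0: +1/(0!*0!*2!*2!*0!*2!) = 1/8
Σ = 1/8  ⇒  CG² = 128/5*(1/8)² = 2/5
CG = +√(2/5) = +0.632456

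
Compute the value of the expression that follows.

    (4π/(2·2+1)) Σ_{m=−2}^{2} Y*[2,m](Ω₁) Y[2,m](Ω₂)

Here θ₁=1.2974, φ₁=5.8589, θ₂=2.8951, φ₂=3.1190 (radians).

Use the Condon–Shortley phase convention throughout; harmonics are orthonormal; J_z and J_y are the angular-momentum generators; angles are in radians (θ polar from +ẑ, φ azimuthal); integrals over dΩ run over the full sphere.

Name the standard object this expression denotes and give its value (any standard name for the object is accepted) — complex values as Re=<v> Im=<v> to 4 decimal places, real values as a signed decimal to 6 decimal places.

This sum is the spherical-harmonic addition theorem: it equals the Legendre polynomial P_l(cos γ) of the angle γ between the two directions.
Expand P_2 via completeness: Σ_{m} conj(Y_{2,m}) at Ω₁ times Y_{2,m} at Ω₂ —
  [-2]  conj(Y_{2,-2})(Ω₁) = (0.236734, -0.268706) ; Y_{2,-2}(Ω₂) = (0.022975, 0.001039) ; Δ = (0.005718, -0.005927)
  [-1]  conj(Y_{2,-1})(Ω₁) = (0.183035, -0.082681) ; Y_{2,-1}(Ω₂) = (0.182761, 0.004130) ; Δ = (0.033793, -0.014355)
  [+0]  conj(Y_{2,0})(Ω₁) = (-0.246414, -0.000000) ; Y_{2,0}(Ω₂) = (0.574450, 0.000000) ; Δ = (-0.141552, -0.000000)
  [+1]  conj(Y_{2,1})(Ω₁) = (-0.183035, -0.082681) ; Y_{2,1}(Ω₂) = (-0.182761, 0.004130) ; Δ = (0.033793, 0.014355)
  [+2]  conj(Y_{2,2})(Ω₁) = (0.236734, 0.268706) ; Y_{2,2}(Ω₂) = (0.022975, -0.001039) ; Δ = (0.005718, 0.005927)
Accumulated sum (-0.062530, -0.000000); after 4π/(2l+1) scaling, (-0.157156, -0.000000) ⇒ P_2 = -0.157156

Legendre polynomial (addition theorem), -0.157156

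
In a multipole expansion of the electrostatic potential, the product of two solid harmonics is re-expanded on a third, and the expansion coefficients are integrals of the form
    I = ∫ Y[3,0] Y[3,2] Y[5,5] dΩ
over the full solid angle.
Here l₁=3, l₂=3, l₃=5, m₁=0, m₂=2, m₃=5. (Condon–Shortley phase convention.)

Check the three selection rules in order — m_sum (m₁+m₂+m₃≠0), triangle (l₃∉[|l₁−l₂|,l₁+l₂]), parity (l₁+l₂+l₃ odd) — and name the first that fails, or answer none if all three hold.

m_sum

Σmᵢ = 7  ✗
l₃∈[|l₁−l₂|,l₁+l₂]=[0,6], have l₃=5
Σlᵢ = 11 ⇒ odd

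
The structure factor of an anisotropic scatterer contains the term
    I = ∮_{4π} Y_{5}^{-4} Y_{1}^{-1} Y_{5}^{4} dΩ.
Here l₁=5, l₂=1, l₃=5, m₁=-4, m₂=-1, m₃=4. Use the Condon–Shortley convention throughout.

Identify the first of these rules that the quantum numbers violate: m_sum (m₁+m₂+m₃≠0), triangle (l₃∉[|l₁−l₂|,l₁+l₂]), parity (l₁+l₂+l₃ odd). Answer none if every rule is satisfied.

m_sum

Σmᵢ = -1  ✗
l₃∈[|l₁−l₂|,l₁+l₂]=[4,6], have l₃=5
Σlᵢ = 11 ⇒ odd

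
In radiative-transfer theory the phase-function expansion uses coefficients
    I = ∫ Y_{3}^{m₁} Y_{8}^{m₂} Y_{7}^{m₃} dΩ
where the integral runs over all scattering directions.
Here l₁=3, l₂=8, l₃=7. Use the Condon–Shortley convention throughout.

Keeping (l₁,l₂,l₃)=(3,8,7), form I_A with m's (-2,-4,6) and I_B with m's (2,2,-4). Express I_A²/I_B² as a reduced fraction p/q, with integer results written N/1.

Shared (l₁,l₂,l₃)=(3,8,7): N and (l;000)² cancel in I_A²/I_B².
A: Δ = 4!·2!·12!/19! = 1/5290740; Racah Σ t=3..4: t=3:−1/479001600 t=4:+1/11496038400 = -23/11496038400; ⇒ 3j(3 8 7; -2 -4 6)² = 529/81396, sgn +1
B: Δ = 4!·2!·12!/19! = 1/5290740; Racah Σ t=0..1: t=0:+1/174182400 t=1:−1/26127360 = -17/522547200; ⇒ 3j(3 8 7; 2 2 -4)² = 935/62244, sgn +1
I_A²/I_B² = (529/81396)/(935/62244) = 6877/15895

6877/15895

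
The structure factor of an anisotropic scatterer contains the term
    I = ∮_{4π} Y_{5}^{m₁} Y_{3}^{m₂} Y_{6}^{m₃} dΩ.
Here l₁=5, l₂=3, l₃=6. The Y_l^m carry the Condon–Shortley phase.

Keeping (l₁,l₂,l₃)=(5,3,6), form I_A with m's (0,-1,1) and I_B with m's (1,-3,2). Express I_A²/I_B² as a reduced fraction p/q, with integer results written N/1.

l's match ⇒ only the (l;m) 3-j factors differ between A and B.
A: triangle coeff Δ(5,3,6) = 1/675675; Σ_t [0,2]: t=0:+1/5760 t=1:−1/3456 t=2:+1/34560 = -1/11520; (3j)²=2/429 [(5 3 6; 0 -1 1)], sign=+1
B: triangle coeff Δ(5,3,6) = 1/675675; Σ_t [0,0]: t=0:+1/27648 = 1/27648; (3j)²=10/429 [(5 3 6; 1 -3 2)], sign=+1
I_A²/I_B² = (2/429)/(10/429) = 1/5

1/5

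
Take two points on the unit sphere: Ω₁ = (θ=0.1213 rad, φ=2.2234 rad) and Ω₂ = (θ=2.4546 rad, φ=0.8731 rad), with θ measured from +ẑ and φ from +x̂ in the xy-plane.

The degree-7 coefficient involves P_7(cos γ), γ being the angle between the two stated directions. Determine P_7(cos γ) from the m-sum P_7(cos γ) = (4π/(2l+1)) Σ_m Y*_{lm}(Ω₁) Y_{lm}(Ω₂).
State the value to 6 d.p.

0.037008

Term-by-term m-sum for l=7 (normalisation 4π/15 = 0.837758):
  term(m=-7) = -0.00000 - 0.00000j   from Y*(Ω₁)=-0.00000 + 0.00000j, Y(Ω₂)=0.02033 + 0.00352j
  term(m=-6) = 0.00000 - 0.00000j   from Y*(Ω₁)=0.00000 + 0.00000j, Y(Ω₂)=-0.04728 - 0.08140j
  term(m=-5) = 0.00003 + 0.00001j   from Y*(Ω₁)=0.00001 - 0.00011j, Y(Ω₂)=-0.08667 + 0.23974j
  term(m=-4) = -0.00043 + 0.00052j   from Y*(Ω₁)=-0.00132 + 0.00078j, Y(Ω₂)=0.41129 - 0.15051j
  term(m=-3) = -0.00382 - 0.00491j   from Y*(Ω₁)=0.01394 + 0.00568j, Y(Ω₂)=-0.35822 - 0.20620j
  term(m=-2) = 0.00156 - 0.00074j   from Y*(Ω₁)=-0.02713 - 0.09974j, Y(Ω₂)=0.00292 + 0.01645j
  term(m=-1) = -0.03781 - 0.16867j   from Y*(Ω₁)=-0.27148 + 0.35520j, Y(Ω₂)=-0.24840 + 0.29629j
  term(m=+0) = 0.12511 + 0.00000j   from Y*(Ω₁)=0.87869 + 0.00000j, Y(Ω₂)=0.14238 + 0.00000j
  term(m=+1) = -0.03781 + 0.16867j   from Y*(Ω₁)=0.27148 + 0.35520j, Y(Ω₂)=0.24840 + 0.29629j
  term(m=+2) = 0.00156 + 0.00074j   from Y*(Ω₁)=-0.02713 + 0.09974j, Y(Ω₂)=0.00292 - 0.01645j
  term(m=+3) = -0.00382 + 0.00491j   from Y*(Ω₁)=-0.01394 + 0.00568j, Y(Ω₂)=0.35822 - 0.20620j
  term(m=+4) = -0.00043 - 0.00052j   from Y*(Ω₁)=-0.00132 - 0.00078j, Y(Ω₂)=0.41129 + 0.15051j
  term(m=+5) = 0.00003 - 0.00001j   from Y*(Ω₁)=-0.00001 - 0.00011j, Y(Ω₂)=0.08667 + 0.23974j
  term(m=+6) = 0.00000 + 0.00000j   from Y*(Ω₁)=0.00000 - 0.00000j, Y(Ω₂)=-0.04728 + 0.08140j
  term(m=+7) = -0.00000 + 0.00000j   from Y*(Ω₁)=0.00000 + 0.00000j, Y(Ω₂)=-0.02033 + 0.00352j
Accumulated sum 0.04417 + 0.00000j; after 4π/(2l+1) scaling, 0.03701 + 0.00000j ⇒ P_7 = 0.037008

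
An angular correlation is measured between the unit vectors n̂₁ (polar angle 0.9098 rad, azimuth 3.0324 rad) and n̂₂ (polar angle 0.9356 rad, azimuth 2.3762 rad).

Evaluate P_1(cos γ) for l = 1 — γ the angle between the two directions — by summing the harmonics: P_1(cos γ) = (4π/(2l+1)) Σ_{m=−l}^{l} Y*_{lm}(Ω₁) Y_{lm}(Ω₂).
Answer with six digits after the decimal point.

0.867702

Summing Y*_{l m}(θ₁,φ₁)·Y_{l m}(θ₂,φ₂) over m ∈ [−1, 1]; prefactor 4π/(2·1+1) = 4.188790:
  m=-1: Y*=-0.271102+0.029721i  Y=-0.200546-0.192678i  product +0.060095+0.046275i
  m=+0: Y*=+0.299955-0.000000i  Y=+0.289905+0.000000i  product +0.086958+0.000000i
  m=+1: Y*=+0.271102+0.029721i  Y=+0.200546-0.192678i  product +0.060095-0.046275i
Total Σ_m = +0.207149+0.000000i. Multiply by 4.188790: +0.867702+0.000000i. P_1(cos γ) = 0.867702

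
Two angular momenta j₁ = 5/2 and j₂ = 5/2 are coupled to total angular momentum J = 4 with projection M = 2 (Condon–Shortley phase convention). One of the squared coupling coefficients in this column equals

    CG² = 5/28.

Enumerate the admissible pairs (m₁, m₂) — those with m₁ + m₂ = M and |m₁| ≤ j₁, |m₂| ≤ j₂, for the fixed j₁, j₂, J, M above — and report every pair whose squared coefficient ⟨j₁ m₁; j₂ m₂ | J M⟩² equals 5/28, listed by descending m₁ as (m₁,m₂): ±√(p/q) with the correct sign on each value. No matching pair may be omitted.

Admissible pairs with m₁+m₂ = M = 2: (-1/2,5/2), (1/2,3/2), (3/2,1/2), (5/2,-1/2)
  (m₁,m₂)=(5/2,-1/2): CG² = 9/28, CG = +√(9/28)
  (m₁,m₂)=(3/2,1/2): CG² = 5/28, CG = +√(5/28)   ← matches the target
  (m₁,m₂)=(1/2,3/2): CG² = 5/28, CG = −√(5/28)   ← matches the target
  (m₁,m₂)=(-1/2,5/2): CG² = 9/28, CG = −√(9/28)
Pairs with CG² = 5/28: (3/2,1/2): +√(5/28); (1/2,3/2): −√(5/28)

(3/2,1/2): +√(5/28); (1/2,3/2): −√(5/28)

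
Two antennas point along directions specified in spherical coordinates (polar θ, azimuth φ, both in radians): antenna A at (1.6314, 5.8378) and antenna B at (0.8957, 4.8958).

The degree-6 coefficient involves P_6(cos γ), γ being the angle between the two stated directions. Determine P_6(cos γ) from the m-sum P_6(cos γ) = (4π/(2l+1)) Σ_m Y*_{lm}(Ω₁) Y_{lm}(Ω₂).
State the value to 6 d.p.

Expand P_6 via completeness: Σ_{m} conj(Y_{6,m}) at Ω₁ times Y_{6,m} at Ω₂ —
  m=-6: Y*=-0.42614 - 0.21608j  Y=-0.04955 + 0.09746j  product 0.04217 - 0.03083j
  m=-5: Y*=0.06127 + 0.07958j  Y=0.24069 + 0.18440j  product 0.00007 + 0.03045j
  m=-4: Y*=0.07110 + 0.33236j  Y=0.32442 - 0.29247j  product 0.12027 + 0.08703j
  m=-3: Y*=0.02700 - 0.11294j  Y=-0.13129 - 0.21403j  product -0.02772 + 0.00905j
  m=-2: Y*=0.19067 - 0.23577j  Y=0.18456 - 0.07091j  product 0.01847 - 0.05703j
  m=-1: Y*=-0.10992 + 0.05247j  Y=-0.06170 - 0.33264j  product 0.02424 + 0.03333j
  m=+0: Y*=-0.29363 + 0.00000j  Y=0.10936 + 0.00000j  product -0.03211 + 0.00000j
  m=+1: Y*=0.10992 + 0.05247j  Y=0.06170 - 0.33264j  product 0.02424 - 0.03333j
  m=+2: Y*=0.19067 + 0.23577j  Y=0.18456 + 0.07091j  product 0.01847 + 0.05703j
  m=+3: Y*=-0.02700 - 0.11294j  Y=0.13129 - 0.21403j  product -0.02772 - 0.00905j
  m=+4: Y*=0.07110 - 0.33236j  Y=0.32442 + 0.29247j  product 0.12027 - 0.08703j
  m=+5: Y*=-0.06127 + 0.07958j  Y=-0.24069 + 0.18440j  product 0.00007 - 0.03045j
  m=+6: Y*=-0.42614 + 0.21608j  Y=-0.04955 - 0.09746j  product 0.04217 + 0.03083j
Accumulated sum 0.32290 - 0.00000j; after 4π/(2l+1) scaling, 0.31213 - 0.00000j ⇒ P_6 = 0.312128

0.312128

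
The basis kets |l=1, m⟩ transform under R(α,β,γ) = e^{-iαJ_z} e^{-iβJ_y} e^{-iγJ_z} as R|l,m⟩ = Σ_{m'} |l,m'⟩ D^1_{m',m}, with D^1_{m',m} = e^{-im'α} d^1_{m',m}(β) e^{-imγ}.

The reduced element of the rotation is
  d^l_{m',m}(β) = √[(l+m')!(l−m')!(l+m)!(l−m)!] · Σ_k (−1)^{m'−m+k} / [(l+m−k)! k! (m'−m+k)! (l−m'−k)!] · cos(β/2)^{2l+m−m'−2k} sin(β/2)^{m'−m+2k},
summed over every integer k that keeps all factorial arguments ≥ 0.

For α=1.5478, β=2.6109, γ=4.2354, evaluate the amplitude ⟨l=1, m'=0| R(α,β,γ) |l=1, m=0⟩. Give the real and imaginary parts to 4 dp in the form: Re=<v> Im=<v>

First d^1_{0,0}(β=2.6109), then the phase factors e^{-i(0)α} and e^{-i(0)γ}:
With c≡cos(β/2)=0.262243 and s≡sin(β/2)=0.965002, N=[1·1·1·1]^{1/2}=1.000000
Admissible k: 0..1 (factorial args all ≥0)
  k=0: (−1)^0·1.0000/(1)·0.2622^2·0.9650^0 = +0.068772
  k=1: (−1)^1·1.0000/(1)·0.2622^0·0.9650^2 = -0.931228
d^1_{0,0}(2.6109) = +0.068772 -0.931228 = -0.862457
D = (+1.000000+0.000000i)·(-0.862457)·(+1.000000+0.000000i) = -0.862457+0.000000i

Re=-0.8625 Im=0.0000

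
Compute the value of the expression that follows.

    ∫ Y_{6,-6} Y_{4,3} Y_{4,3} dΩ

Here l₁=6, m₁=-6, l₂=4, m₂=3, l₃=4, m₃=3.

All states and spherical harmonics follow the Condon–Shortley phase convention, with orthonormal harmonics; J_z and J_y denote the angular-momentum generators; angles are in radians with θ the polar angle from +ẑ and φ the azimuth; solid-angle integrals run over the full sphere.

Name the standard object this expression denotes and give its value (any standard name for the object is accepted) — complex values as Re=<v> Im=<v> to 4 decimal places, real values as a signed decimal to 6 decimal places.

Gaunt coefficient, +0.216205

This is a Gaunt coefficient — the integral of a triple product of spherical harmonics over the sphere.
Rules hold: Σm=0, L=14 even, 2≤4≤10.
N = 13·9·9 = 1053
Δ = 6!·6!·2!/15! = 1/1261260
Racah Σ t=2..4: t=2:+1/4608 t=3:−1/1296 t=4:+1/4608 = -7/20736
⇒ 3j(6 4 4; 0 0 0)² = 20/1287, sgn -1
Racah Σ t=6..6: t=6:+1/518400 = 1/518400
⇒ 3j(6 4 4; -6 3 3)² = 7/195, sgn -1
4πI² = N·(3j₀)²·(3jₘ)² = 84/143
I = +1·√(0.587413/4π) = 0.21620548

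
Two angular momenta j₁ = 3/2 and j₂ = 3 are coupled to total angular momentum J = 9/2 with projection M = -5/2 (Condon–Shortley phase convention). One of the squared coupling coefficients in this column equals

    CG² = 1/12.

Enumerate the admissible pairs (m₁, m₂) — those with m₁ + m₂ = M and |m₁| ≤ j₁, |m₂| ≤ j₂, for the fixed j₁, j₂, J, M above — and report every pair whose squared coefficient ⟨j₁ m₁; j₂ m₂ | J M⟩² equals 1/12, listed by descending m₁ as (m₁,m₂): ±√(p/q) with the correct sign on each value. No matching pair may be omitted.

(1/2,-3): +√(1/12)

Admissible pairs with m₁+m₂ = M = -5/2: (-3/2,-1), (-1/2,-2), (1/2,-3)
  (m₁,m₂)=(1/2,-3): CG² = 1/12, CG = +√(1/12)   ← matches the target
  (m₁,m₂)=(-1/2,-2): CG² = 1/2, CG = +√(1/2)
  (m₁,m₂)=(-3/2,-1): CG² = 5/12, CG = +√(5/12)
Pairs with CG² = 1/12: (1/2,-3): +√(1/12)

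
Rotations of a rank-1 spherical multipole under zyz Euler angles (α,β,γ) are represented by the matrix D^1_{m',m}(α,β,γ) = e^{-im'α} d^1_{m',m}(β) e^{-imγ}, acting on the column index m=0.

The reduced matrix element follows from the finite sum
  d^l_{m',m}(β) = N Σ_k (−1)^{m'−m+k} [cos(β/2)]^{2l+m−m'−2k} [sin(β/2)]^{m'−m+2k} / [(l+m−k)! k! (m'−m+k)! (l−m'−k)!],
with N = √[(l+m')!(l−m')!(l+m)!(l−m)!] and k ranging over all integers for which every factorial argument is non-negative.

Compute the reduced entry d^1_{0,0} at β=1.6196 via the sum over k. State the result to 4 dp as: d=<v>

d=-0.0488

d^1_{0,0}(β=1.6196) via the finite sum:
With c≡cos(β/2)=0.689643 and s≡sin(β/2)=0.724149, N=[1·1·1·1]^{1/2}=1.000000
Admissible k: 0..1 (factorial args all ≥0)
  k=0: (−1)^0·1.0000/(1)·0.6896^2·0.7241^0 = +0.475608
  k=1: (−1)^1·1.0000/(1)·0.6896^0·0.7241^2 = -0.524392
d^1_{0,0}(1.6196) = +0.475608 -0.524392 = -0.048784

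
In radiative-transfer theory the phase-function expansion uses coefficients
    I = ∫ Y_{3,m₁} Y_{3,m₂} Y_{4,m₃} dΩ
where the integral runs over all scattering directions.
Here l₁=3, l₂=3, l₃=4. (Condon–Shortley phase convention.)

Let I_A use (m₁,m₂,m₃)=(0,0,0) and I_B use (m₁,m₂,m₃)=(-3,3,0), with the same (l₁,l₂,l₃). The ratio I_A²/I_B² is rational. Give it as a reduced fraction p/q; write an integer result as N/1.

Shared (l₁,l₂,l₃)=(3,3,4): N and (l;000)² cancel in I_A²/I_B².
A: Δ = 2!·4!·4!/11! = 1/34650; Racah Σ t=0..2: t=0:+1/72 t=1:−1/16 t=2:+1/72 = -5/144; ⇒ 3j(3 3 4; 0 0 0)² = 2/77, sgn -1
B: Δ = 2!·4!·4!/11! = 1/34650; Racah Σ t=2..2: t=2:+1/1152 = 1/1152; ⇒ 3j(3 3 4; -3 3 0)² = 1/154, sgn +1
I_A²/I_B² = (2/77)/(1/154) = 4/1

4/1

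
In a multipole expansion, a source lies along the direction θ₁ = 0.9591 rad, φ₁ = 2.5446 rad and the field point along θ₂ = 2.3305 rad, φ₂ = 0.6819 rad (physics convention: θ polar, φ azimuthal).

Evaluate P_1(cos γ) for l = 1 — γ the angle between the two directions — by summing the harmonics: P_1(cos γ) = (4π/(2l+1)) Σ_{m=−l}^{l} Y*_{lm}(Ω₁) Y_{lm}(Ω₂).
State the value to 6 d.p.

Term-by-term m-sum for l=1 (normalisation 4π/3 = 4.188790):
  m=-1: Y*=(-0.233923, 0.159005)  Y=(0.194480, -0.157881)  product (-0.020390, 0.067855)
  m=+0: Y*=(0.280583, -0.000000)  Y=(-0.336504, 0.000000)  product (-0.094417, 0.000000)
  m=+1: Y*=(0.233923, 0.159005)  Y=(-0.194480, -0.157881)  product (-0.020390, -0.067855)
Σ over m = (-0.135197, 0.000000); ×(4π/3) → (-0.566310, 0.000000). Real part: -0.566310

-0.566310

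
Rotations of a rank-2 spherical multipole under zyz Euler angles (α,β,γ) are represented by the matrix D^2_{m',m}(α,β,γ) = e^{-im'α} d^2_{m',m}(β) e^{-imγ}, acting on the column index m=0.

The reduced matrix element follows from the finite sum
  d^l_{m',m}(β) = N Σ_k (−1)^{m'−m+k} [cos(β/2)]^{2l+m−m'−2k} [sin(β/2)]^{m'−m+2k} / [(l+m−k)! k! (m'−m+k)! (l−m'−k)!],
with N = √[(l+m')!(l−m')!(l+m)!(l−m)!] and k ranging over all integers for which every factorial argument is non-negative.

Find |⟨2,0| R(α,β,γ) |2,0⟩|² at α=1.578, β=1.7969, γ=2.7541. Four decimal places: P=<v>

First d^2_{0,0}(β=1.7969), then the phase factors e^{-i(0)α} and e^{-i(0)γ}:
Half-angle: c=0.622823, s=0.782362. N=√(2·2·2·2)=4.000000
Admissible k: 0..2 (factorial args all ≥0)
  k=0: (−1)^0·4.0000/(4)·0.6228^4·0.7824^0 = +0.150473
  k=1: (−1)^1·4.0000/(1)·0.6228^2·0.7824^2 = -0.949742
  k=2: (−1)^2·4.0000/(4)·0.6228^0·0.7824^4 = +0.374655
d^2_{0,0}(1.7969) = +0.150473 -0.949742 +0.374655 = -0.424614
|D^2_{0,0}|² = |d^2_{0,0}(β)|² = (-0.424614)² = 0.180297 (the z-rotation phases have unit modulus)

P=0.1803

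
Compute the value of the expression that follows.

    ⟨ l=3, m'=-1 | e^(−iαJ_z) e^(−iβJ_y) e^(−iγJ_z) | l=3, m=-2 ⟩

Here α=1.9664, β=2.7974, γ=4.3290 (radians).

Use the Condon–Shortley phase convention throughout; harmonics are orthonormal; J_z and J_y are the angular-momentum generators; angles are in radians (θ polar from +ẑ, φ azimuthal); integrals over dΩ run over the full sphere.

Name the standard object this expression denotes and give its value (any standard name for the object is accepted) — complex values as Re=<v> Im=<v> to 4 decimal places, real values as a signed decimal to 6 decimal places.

Wigner D-matrix element, Re=-0.0109 Im=-0.0279

This is a Wigner D-matrix element — the rotation-matrix element ⟨l m'| R(α,β,γ) |l m⟩ in the angular-momentum basis.
First d^3_{-1,-2}(β=2.7974), then the phase factors e^{-i(-1)α} and e^{-i(-2)γ}:
Half-angle: c=0.171248, s=0.985228. N=√(2·24·1·120)=75.894664
k∈{0,1} keeps every argument non-negative
  k=0: (−1)^1·75.8947/(24)·0.1712^5·0.9852^1 = -0.000459
  k=1: (−1)^2·75.8947/(12)·0.1712^3·0.9852^3 = +0.030375
d^3_{-1,-2}(2.7974) = -0.000459 +0.030375 = +0.029916
Phases: e^{-i·(-1)·1.9664}=-0.385365+0.922764i, e^{-i·(-2)·4.3290}=-0.720150+0.693818i ⇒ D=-0.010851-0.027879i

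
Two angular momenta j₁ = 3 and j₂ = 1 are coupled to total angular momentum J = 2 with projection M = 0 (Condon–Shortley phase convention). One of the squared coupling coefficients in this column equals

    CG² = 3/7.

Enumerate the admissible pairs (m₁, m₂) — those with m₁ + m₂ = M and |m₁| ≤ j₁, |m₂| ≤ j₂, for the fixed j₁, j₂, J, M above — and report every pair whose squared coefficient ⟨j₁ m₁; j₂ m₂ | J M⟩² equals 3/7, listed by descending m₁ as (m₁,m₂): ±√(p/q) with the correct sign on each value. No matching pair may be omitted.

(0,0): −√(3/7)

Admissible pairs with m₁+m₂ = M = 0: (-1,1), (0,0), (1,-1)
  (m₁,m₂)=(1,-1): CG² = 2/7, CG = +√(2/7)
  (m₁,m₂)=(0,0): CG² = 3/7, CG = −√(3/7)   ← matches the target
  (m₁,m₂)=(-1,1): CG² = 2/7, CG = +√(2/7)
Pairs with CG² = 3/7: (0,0): −√(3/7)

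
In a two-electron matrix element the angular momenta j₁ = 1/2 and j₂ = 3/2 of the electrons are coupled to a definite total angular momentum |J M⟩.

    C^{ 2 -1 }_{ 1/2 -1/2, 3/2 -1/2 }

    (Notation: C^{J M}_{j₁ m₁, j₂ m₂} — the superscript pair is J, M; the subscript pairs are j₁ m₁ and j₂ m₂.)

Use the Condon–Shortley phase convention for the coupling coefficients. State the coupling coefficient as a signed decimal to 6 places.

+0.866025

j₁+j₂−J=0  J+j₁−j₂=1  J−j₁+j₂=3  j₁+j₂+J+1=5
(j₁±m₁, j₂±m₂, J±M) = (0,1,1,2,1,3)
P² = 3
sum k=0..0:
  [0] +1/2 = 1/2
S = 1/2
C² = P²·S² = 3/4 ; C = +0.866025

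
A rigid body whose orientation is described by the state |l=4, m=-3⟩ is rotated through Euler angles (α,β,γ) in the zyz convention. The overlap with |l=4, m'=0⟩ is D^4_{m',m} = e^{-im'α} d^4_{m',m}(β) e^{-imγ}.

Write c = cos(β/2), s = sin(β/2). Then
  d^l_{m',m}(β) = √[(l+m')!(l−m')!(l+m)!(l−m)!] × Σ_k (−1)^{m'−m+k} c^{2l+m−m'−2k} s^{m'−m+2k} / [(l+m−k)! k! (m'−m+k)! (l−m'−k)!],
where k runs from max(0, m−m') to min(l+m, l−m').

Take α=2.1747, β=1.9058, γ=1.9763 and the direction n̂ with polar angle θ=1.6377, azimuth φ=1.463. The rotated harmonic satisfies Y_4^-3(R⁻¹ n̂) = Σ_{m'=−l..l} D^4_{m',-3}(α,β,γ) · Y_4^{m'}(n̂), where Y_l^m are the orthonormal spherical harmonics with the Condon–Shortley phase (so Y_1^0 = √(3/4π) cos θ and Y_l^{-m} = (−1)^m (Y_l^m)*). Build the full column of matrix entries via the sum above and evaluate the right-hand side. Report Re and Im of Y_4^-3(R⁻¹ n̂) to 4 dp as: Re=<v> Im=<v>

Re=0.1314 Im=-0.2544

Need the full column D^4_{m',-3} for m'=−4..4 at α=2.1747, β=1.9058, γ=1.9763.
cos(β/2)=0.579322, sin(β/2)=0.815099
d^4_{-4,-3}: single k=1 term ⇒ +0.050489;  D = -0.023785+0.044535i
d^4_{-3,-3}: k∈[0..1] ⇒ +0.012687 -0.175808 = -0.163121;  D = -0.162073+0.018453i
d^4_{-2,-3}: k∈[0..1] ⇒ -0.066790 +0.396657 = +0.329867;  D = -0.216832-0.248588i
d^4_{-1,-3}: k∈[0..1] ⇒ +0.199347 -0.657718 = -0.458371;  D = +0.113233-0.444164i
d^4_{0,-3}: k∈[0..1] ⇒ -0.418113 +0.827704 = +0.409591;  D = +0.384153-0.142095i
d^4_{1,-3}: k∈[0..1] ⇒ +0.657718 -0.781218 = -0.123500;  D = +0.101041+0.071013i
d^4_{2,-3}: k∈[0..1] ⇒ -0.785229 +0.518151 = -0.267078;  D = +0.002325-0.267068i
d^4_{3,-3}: k∈[0..1] ⇒ +0.688969 -0.194842 = +0.494127;  D = +0.409155-0.277044i
d^4_{4,-3}: single k=0 term ⇒ -0.391685;  D = +0.364939+0.142257i
Y_4^{m'}(θ=1.6377,φ=1.463) and Σ D·Y over m':
  (-0.0238+0.0445i)·(+0.3984+0.1833i)  (-0.1621+0.0185i)·(+0.0264-0.0788i)  (-0.2168-0.2486i)·(+0.3151+0.0690i)  (+0.1132-0.4442i)·(+0.0101-0.0931i)  (+0.3842-0.1421i)·(+0.3032+0.0000i)  (+0.1010+0.0710i)·(-0.0101-0.0931i)  (+0.0023-0.2671i)·(+0.3151-0.0690i)  (+0.4092-0.2770i)·(-0.0264-0.0788i)  (+0.3649+0.1423i)·(+0.3984-0.1833i)
Y_4^-3(R⁻¹ n̂) = +0.131361-0.254366i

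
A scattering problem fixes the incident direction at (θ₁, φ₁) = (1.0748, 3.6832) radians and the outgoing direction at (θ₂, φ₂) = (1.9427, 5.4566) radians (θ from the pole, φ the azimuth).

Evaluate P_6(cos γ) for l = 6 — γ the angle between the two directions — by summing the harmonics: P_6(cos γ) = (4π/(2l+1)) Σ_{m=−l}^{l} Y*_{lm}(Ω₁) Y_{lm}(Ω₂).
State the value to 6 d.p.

Expand P_6 via completeness: Σ_{m} conj(Y_{6,m}) at Ω₁ times Y_{6,m} at Ω₂ —
  m=-6: (-0.222271-0.024111i) × (+0.077266-0.306271i) = -0.024558+0.066212i  (running Σ = -0.024558+0.066212i)
  m=-5: (+0.380311-0.176058i) × (+0.233702+0.357124i) = +0.151754+0.094673i  (running Σ = +0.127196+0.160885i)
  m=-4: (-0.178612+0.263539i) × (-0.119993-0.019950i) = +0.026690-0.028060i  (running Σ = +0.153886+0.132826i)
  m=-3: (-0.005792+0.107110i) × (-0.233651+0.182026i) = -0.018143-0.026081i  (running Σ = +0.135742+0.106745i)
  m=-2: (-0.163347-0.308037i) × (+0.018643-0.225802i) = -0.072601+0.031142i  (running Σ = +0.063142+0.137887i)
  m=-1: (+0.015050+0.009054i) × (-0.152477-0.165584i) = -0.000795-0.003873i  (running Σ = +0.062346+0.134014i)
  m=0: (+0.337332-0.000000i) × (+0.248206+0.000000i) = +0.083728+0.000000i  (running Σ = +0.146074+0.134014i)
  m=1: (-0.015050+0.009054i) × (+0.152477-0.165584i) = -0.000795+0.003873i  (running Σ = +0.145278+0.137887i)
  m=2: (-0.163347+0.308037i) × (+0.018643+0.225802i) = -0.072601-0.031142i  (running Σ = +0.072678+0.106745i)
  m=3: (+0.005792+0.107110i) × (+0.233651+0.182026i) = -0.018143+0.026081i  (running Σ = +0.054534+0.132826i)
  m=4: (-0.178612-0.263539i) × (-0.119993+0.019950i) = +0.026690+0.028060i  (running Σ = +0.081224+0.160885i)
  m=5: (-0.380311-0.176058i) × (-0.233702+0.357124i) = +0.151754-0.094673i  (running Σ = +0.232978+0.066212i)
  m=6: (-0.222271+0.024111i) × (+0.077266+0.306271i) = -0.024558-0.066212i  (running Σ = +0.208420+0.000000i)
Accumulated sum +0.208420+0.000000i; after 4π/(2l+1) scaling, +0.201468+0.000000i ⇒ P_6 = 0.201468

0.201468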